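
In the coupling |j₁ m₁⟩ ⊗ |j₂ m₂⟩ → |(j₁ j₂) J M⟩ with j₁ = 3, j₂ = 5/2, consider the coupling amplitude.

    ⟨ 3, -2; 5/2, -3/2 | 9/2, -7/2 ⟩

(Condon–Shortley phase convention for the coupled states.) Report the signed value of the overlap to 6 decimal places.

-0.100504  (= −√(1/99))

√[10·1!5!4!/11! · 1!5!1!4!1!8!] = √(921600/11)
  +(−1)^0/∏(0,1,5,1,0,3)! = 1/720  (running 1/720)
  +(−1)^1/∏(1,0,4,0,1,4)! = -1/576  (running -1/2880)
⟨..|..⟩ = √(921600/11)·(-1/2880) = -0.100504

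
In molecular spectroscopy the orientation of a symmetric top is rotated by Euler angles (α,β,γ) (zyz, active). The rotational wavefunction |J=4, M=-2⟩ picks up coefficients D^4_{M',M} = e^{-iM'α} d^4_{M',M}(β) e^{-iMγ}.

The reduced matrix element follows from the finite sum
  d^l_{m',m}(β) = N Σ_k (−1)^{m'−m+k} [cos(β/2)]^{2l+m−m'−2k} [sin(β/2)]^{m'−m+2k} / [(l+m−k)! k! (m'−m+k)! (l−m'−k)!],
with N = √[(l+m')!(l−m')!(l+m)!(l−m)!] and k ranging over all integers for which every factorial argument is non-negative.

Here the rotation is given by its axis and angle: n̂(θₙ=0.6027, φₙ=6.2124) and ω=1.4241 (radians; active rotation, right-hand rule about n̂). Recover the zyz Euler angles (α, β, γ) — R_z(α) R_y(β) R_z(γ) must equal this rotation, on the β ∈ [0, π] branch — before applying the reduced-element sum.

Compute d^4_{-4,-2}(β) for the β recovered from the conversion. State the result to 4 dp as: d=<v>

Axis–angle → zyz. n̂ = (sinθₙcosφₙ, sinθₙsinφₙ, cosθₙ) = (+0.565449, -0.040092, +0.823808), ω = 1.4241.
R = I cosω + sinω [n̂]ₓ + (1−cosω) n̂n̂ᵀ gives
  R = [+0.419168, -0.834316, +0.358070; +0.795603, +0.147543, -0.587577; +0.437394, +0.531175, +0.725630]
β = atan2(√(R₁₃²+R₂₃²), R₃₃) = 0.758846; α = atan2(R₂₃, R₁₃) mod 2π = 5.259693; γ = atan2(R₃₂, −R₃₁) mod 2π = 2.259671
d^4_{-4,-2}(β=0.7588) via the finite sum:
c=cos(0.758846/2)=0.928878, s=sin(0.758846/2)=0.370385; N=√[1·40320·2·720]=7619.763776
k: max(0,(-2)−(-4))=2 … min(4+(-2),4−(-4))=2
  k=2: (−1)^0·7619.7638/(1440)·0.9289^6·0.3704^2 = +0.466271
d^4_{-4,-2}(0.7588) = +0.466271

d=0.4663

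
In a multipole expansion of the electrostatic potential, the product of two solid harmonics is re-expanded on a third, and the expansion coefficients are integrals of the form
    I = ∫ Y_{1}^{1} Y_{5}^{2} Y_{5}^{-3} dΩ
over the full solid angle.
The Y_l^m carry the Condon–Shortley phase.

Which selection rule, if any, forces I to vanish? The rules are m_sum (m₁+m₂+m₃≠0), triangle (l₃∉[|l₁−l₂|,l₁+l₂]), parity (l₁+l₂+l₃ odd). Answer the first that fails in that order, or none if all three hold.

azimuthal sum: 1 + 2 − 3 = 0  ✓
4 ≤ 5 ≤ 6 (triangle on l)  ✓
L = 1 + 5 + 5 = 11 (odd)  ✗

parity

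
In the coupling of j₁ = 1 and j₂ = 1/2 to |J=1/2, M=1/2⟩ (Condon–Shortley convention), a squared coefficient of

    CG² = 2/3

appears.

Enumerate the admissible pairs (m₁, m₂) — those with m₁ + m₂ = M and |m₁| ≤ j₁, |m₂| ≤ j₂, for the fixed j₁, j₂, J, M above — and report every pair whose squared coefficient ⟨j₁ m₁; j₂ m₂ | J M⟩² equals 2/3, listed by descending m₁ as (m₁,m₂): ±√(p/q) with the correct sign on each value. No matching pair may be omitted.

(1,-1/2): +√(2/3)

Admissible pairs with m₁+m₂ = M = 1/2: (0,1/2), (1,-1/2)
  (m₁,m₂)=(1,-1/2): CG² = 2/3, CG = +√(2/3)   ← matches the target
  (m₁,m₂)=(0,1/2): CG² = 1/3, CG = −√(1/3)
Pairs with CG² = 2/3: (1,-1/2): +√(2/3)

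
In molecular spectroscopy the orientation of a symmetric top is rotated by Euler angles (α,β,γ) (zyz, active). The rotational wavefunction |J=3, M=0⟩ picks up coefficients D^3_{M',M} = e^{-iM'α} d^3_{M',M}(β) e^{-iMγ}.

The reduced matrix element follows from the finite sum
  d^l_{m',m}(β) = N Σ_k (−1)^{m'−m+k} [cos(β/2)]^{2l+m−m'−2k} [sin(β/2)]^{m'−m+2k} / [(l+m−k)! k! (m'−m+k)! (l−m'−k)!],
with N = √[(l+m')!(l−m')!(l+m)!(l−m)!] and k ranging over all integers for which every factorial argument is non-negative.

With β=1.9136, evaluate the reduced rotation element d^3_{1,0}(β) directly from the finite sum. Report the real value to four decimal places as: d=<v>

d^3_{1,0}(β=1.9136) via the finite sum:
c=cos(1.913600/2)=0.576138, s=sin(1.913600/2)=0.817352; N=√[24·2·6·6]=41.569219
k: max(0,(0)−(1))=0 … min(3+(0),3−(1))=2
  k=0: (−1)^1·41.5692/(12)·0.5761^5·0.8174^1 = -0.179736
  k=1: (−1)^2·41.5692/(4)·0.5761^3·0.8174^3 = +1.085226
  k=2: (−1)^3·41.5692/(12)·0.5761^1·0.8174^5 = -0.728054
d^3_{1,0}(1.9136) = -0.179736 +1.085226 -0.728054 = +0.177436

d=0.1774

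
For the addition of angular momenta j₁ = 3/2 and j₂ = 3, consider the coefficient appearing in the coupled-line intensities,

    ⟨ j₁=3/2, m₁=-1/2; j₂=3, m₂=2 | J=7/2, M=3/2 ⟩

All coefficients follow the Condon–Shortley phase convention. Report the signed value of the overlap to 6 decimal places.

-0.654654

triangle: 1!×2!×5!/9! = 240/362880
(j±m)!: 1!×2!×5!×1!×5!×2! = 57600
prefactor² = (2J+1)×Δ×N² = 6400/21
  k=0: +1/(0!×1!×2!×5!×0!×0!) = 1/240
  k=1: −1/(1!×0!×1!×4!×1!×1!) = -1/24
Σ = -3/80  ⇒  CG² = 6400/21×(-3/80)² = 3/7
CG = −√(3/7) = -0.654654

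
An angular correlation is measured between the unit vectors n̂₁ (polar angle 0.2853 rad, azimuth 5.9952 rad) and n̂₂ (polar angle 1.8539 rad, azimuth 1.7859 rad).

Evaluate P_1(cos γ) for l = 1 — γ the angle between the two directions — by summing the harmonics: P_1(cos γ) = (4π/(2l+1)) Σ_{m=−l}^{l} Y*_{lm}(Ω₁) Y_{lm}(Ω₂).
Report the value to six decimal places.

Expand P_1 via completeness: Σ_{m} conj(Y_{1,m}) at Ω₁ times Y_{1,m} at Ω₂ —
  m=-1: (0.093233, -0.027618) × (-0.070810, -0.324096) = (-0.015553, -0.028261)  (running Σ = (-0.015553, -0.028261))
  m=0: (0.468852, -0.000000) × (-0.136485, 0.000000) = (-0.063991, 0.000000)  (running Σ = (-0.079544, -0.028261))
  m=1: (-0.093233, -0.027618) × (0.070810, -0.324096) = (-0.015553, 0.028261)  (running Σ = (-0.095096, 0.000000))
Accumulated sum (-0.095096, 0.000000); after 4π/(2l+1) scaling, (-0.398338, 0.000000) ⇒ P_1 = -0.398338

-0.398338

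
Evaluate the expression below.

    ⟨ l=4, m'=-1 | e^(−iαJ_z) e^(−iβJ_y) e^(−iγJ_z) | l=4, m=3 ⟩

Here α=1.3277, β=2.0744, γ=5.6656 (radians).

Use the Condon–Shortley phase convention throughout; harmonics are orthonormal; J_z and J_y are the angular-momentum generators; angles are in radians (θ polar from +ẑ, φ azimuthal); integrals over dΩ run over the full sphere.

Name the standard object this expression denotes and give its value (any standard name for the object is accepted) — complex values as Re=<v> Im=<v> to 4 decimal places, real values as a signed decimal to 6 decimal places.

Wigner D-matrix element, Re=0.3497 Im=0.0136

This is a Wigner D-matrix element — the rotation-matrix element ⟨l m'| R(α,β,γ) |l m⟩ in the angular-momentum basis.
D^4_{-1,3}(1.3277,2.0744,5.6656) = e^{-i·-1·1.3277}·d^4_{-1,3}(2.0744)·e^{-i·3·5.6656}. Compute d first:
c=cos(2.074400/2)=0.508633, s=sin(2.074400/2)=0.860983; N=√[6·120·5040·1]=1904.940944
k: max(0,(3)−(-1))=4 … min(4+(3),4−(-1))=5
  k=4: (−1)^0·1904.9409/(144)·0.5086^4·0.8610^4 = +0.486538
  k=5: (−1)^1·1904.9409/(240)·0.5086^2·0.8610^6 = -0.836466
d^4_{-1,3}(2.0744) = +0.486538 -0.836466 = -0.349928
Phases: e^{-i·(-1)·1.3277}=+0.240709+0.970597i, e^{-i·(3)·5.6656}=-0.278238+0.960512i ⇒ D=+0.349664+0.013596i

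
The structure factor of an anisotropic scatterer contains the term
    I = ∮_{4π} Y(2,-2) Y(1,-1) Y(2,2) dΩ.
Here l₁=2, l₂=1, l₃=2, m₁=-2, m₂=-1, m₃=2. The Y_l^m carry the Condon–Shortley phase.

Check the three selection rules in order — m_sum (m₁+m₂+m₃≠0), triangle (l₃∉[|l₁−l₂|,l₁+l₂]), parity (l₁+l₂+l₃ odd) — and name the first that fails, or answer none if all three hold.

m_sum

m₁+m₂+m₃ = -2 − 1 + 2 = -1  ✗
triangle: |2−1|=1 ≤ l₃=2 ≤ 2+1=3
parity: l₁+l₂+l₃ = 5 is odd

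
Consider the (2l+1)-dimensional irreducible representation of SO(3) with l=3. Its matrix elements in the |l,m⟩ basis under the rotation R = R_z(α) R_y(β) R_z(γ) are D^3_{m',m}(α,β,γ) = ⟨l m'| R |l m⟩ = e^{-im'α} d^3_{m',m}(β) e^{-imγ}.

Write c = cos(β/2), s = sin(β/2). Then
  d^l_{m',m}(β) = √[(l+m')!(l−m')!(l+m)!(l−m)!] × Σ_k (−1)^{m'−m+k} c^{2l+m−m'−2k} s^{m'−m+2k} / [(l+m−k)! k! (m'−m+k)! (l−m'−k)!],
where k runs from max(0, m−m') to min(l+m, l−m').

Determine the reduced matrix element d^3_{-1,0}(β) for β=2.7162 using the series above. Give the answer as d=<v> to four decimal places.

d^3_{-1,0}(β=2.7162) via the finite sum:
Half-angle: c=0.211096, s=0.977465. N=√(2·24·6·6)=41.569219
k∈{1,2,3} keeps every argument non-negative
  k=1: (−1)^0·41.5692/(12)·0.2111^5·0.9775^1 = +0.001419
  k=2: (−1)^1·41.5692/(4)·0.2111^3·0.9775^3 = -0.091297
  k=3: (−1)^2·41.5692/(12)·0.2111^1·0.9775^5 = +0.652496
d^3_{-1,0}(2.7162) = +0.001419 -0.091297 +0.652496 = +0.562618

d=0.5626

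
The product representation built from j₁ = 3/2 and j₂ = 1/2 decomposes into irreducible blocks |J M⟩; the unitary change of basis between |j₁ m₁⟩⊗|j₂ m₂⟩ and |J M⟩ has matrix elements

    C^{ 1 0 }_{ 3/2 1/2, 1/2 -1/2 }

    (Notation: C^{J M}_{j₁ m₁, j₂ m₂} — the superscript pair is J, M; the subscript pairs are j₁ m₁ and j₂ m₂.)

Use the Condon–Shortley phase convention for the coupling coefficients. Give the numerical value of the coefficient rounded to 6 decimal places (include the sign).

+0.707107  (= +√(1/2))

j₁+j₂−J=1  J+j₁−j₂=2  J−j₁+j₂=0  j₁+j₂+J+1=4
(j₁±m₁, j₂±m₂, J±M) = (2,1,0,1,1,1)
P² = 1/2
sum k=0..0:
  [0] +1/1 = 1
S = 1
C² = P²·S² = 1/2 ; C = +0.707107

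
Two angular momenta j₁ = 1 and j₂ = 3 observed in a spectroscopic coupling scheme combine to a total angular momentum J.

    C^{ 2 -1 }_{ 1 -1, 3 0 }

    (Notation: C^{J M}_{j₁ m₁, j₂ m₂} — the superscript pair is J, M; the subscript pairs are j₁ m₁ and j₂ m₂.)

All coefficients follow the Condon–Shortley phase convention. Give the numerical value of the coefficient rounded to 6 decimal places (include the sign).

+0.377964

j₁+j₂−J=2  J+j₁−j₂=0  J−j₁+j₂=4  j₁+j₂+J+1=7
(j₁±m₁, j₂±m₂, J±M) = (0,2,3,3,1,3)
P² = 144/7
sum k=2..2:
  [2] +1/12 = 1/12
S = 1/12
C² = P²·S² = 1/7 ; C = +0.377964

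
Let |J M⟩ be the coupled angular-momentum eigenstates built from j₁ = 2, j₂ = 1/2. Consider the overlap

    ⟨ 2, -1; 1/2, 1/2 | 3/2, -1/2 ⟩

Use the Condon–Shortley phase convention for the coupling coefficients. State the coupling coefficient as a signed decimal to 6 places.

−√(3/5) = -0.774597

triangle: 1!·3!·0!/5! = 6/120
(j±m)!: 1!·3!·1!·0!·1!·2! = 12
prefactor² = (2J+1)·Δ·N² = 12/5
  k=1: −1/(1!·0!·2!·0!·1!·0!) = -1/2
Σ = -1/2  ⇒  CG² = 12/5·(-1/2)² = 3/5
CG = −√(3/5) = -0.774597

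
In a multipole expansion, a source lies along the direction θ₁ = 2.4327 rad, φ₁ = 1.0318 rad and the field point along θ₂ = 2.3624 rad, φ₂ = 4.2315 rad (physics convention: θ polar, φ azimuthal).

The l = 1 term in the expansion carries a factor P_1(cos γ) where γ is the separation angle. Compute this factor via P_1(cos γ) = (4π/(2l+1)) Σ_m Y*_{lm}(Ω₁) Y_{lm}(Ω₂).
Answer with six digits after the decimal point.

0.083389

Addition theorem: P_1(cos γ) = (4π/3) Σ_m Y*_{lm}(Ω₁) Y_{lm}(Ω₂), m = −1…1:
  term(m=-1) = -0.05451 + 0.00317j   from Y*(Ω₁)=0.11544 + 0.19303j, Y(Ω₂)=-0.11230 + 0.21525j
  term(m=+0) = 0.12893 + 0.00000j   from Y*(Ω₁)=-0.37089 + 0.00000j, Y(Ω₂)=-0.34763 + 0.00000j
  term(m=+1) = -0.05451 - 0.00317j   from Y*(Ω₁)=-0.11544 + 0.19303j, Y(Ω₂)=0.11230 + 0.21525j
Accumulated sum 0.01991 + 0.00000j; after 4π/(2l+1) scaling, 0.08339 + 0.00000j ⇒ P_1 = 0.083389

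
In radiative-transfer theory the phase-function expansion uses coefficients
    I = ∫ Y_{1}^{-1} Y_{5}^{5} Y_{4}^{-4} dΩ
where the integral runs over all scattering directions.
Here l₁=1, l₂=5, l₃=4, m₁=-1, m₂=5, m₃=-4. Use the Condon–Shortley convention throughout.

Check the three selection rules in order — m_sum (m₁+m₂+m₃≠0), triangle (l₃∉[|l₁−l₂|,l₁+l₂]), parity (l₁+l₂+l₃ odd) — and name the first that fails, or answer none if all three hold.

azimuthal sum: -1 + 5 − 4 = 0  ✓
4 ≤ 4 ≤ 6 (triangle on l)  ✓
L = 1 + 5 + 4 = 10 (even)  ✓

none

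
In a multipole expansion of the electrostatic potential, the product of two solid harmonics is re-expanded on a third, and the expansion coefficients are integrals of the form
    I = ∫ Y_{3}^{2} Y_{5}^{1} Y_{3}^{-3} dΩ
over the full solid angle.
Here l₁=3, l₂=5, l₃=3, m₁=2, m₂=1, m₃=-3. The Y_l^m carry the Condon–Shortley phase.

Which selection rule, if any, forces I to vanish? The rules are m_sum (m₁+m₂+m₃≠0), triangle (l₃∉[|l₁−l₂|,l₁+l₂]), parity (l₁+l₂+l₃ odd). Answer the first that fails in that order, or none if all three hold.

parity

Σmᵢ = 0  ✓
l₃∈[|l₁−l₂|,l₁+l₂]=[2,8], have l₃=3  ✓
Σlᵢ = 11 ⇒ odd  ✗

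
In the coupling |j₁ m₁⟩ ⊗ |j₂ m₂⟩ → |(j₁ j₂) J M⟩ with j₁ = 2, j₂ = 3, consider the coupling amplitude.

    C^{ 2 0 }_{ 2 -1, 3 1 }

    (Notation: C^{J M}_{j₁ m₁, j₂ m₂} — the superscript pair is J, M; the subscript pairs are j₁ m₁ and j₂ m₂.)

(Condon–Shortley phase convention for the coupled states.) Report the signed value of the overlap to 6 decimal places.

+0.377964

√[5·3!1!3!/8! · 1!3!4!2!2!2!] = √(36/7)
  +(−1)^2/∏(2,1,1,2,0,1)! = 1/4  (running 1/4)
  +(−1)^3/∏(3,0,0,1,1,2)! = -1/12  (running 1/6)
⟨..|..⟩ = √(36/7)·(1/6) = +0.377964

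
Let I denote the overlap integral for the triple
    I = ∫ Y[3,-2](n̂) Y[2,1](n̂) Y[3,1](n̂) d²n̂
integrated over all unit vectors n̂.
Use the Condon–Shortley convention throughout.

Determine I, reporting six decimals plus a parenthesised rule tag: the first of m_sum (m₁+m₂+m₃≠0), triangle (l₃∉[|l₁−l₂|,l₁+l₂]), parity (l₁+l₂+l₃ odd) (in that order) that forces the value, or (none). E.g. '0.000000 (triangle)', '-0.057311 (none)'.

Rules hold: Σm=0, L=8 even, 1≤3≤5.
N = 7·5·7 = 245
Δ = 2!·4!·2!/9! = 1/3780
Racah Σ t=0..2: t=0:+1/24 t=1:−1/4 t=2:+1/24 = -1/6
⇒ 3j(3 2 3; 0 0 0)² = 4/105, sgn +1
Racah Σ t=1..2: t=1:−1/48 t=2:+1/12 = 1/16
⇒ 3j(3 2 3; -2 1 1)² = 1/28, sgn +1
4πI² = N·(3j₀)²·(3jₘ)² = 1/3
I = +1·√(0.333333/4π) = 0.16286750
No selection rule forces the value: the integral is nonzero (none).

0.162868 (none)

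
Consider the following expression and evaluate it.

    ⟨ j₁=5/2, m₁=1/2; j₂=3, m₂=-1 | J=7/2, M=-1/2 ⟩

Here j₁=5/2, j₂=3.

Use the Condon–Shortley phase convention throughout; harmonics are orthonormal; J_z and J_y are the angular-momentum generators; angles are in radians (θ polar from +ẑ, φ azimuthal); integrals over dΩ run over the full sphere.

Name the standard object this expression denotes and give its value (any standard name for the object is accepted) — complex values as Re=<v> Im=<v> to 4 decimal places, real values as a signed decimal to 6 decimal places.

Clebsch–Gordan coefficient, −√(1/63) ≈ -0.125988

This is a Clebsch–Gordan (vector-coupling) coefficient.
√[8·2!3!4!/10! · 3!2!2!4!3!4!] = √(9216/175)
  +(−1)^0/∏(0,2,2,2,1,2)! = 1/16  (running 1/16)
  +(−1)^1/∏(1,1,1,1,2,3)! = -1/12  (running -1/48)
  +(−1)^2/∏(2,0,0,0,3,4)! = 1/288  (running -5/288)
⟨..|..⟩ = √(9216/175)·(-5/288) = -0.125988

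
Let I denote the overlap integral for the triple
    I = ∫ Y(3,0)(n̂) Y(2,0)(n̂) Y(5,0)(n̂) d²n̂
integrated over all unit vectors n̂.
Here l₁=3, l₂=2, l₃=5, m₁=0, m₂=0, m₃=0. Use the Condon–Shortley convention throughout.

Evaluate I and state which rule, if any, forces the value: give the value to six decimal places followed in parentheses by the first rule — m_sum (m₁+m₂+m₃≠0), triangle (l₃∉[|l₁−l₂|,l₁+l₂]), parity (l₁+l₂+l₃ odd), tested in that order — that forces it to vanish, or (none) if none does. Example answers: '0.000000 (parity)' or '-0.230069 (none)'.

0.239615 (none)

m-sum 0 ✓  L=10 even ✓  1≤5≤5 ✓
Π(2lᵢ+1) = 7×5×11 = 385
triangle coeff Δ(3,2,5) = 1/2310
Σ_t [0,0]: t=0:+1/144 = 1/144
(3j)²=10/231 [(3 2 5; 0 0 0)], sign=-1
(m-triple is (0,0,0) — same symbol as above.)
⇒ 4πI² = 500/693
I = (+1)√(500/693/(4π)) = 0.23961470
No selection rule forces the value: the integral is nonzero (none).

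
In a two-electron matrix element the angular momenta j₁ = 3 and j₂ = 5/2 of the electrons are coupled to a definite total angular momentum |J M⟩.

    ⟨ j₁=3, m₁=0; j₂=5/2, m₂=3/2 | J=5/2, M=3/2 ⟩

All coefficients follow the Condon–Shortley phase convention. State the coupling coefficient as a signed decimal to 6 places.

+0.483046

j₁+j₂−J=3  J+j₁−j₂=3  J−j₁+j₂=2  j₁+j₂+J+1=9
(j₁±m₁, j₂±m₂, J±M) = (3,3,4,1,4,1)
P² = 864/35
sum k=2..3:
  [2] +1/8 = 1/8
  [3] −1/36 = -1/36
S = 7/72
C² = P²·S² = 7/30 ; C = +0.483046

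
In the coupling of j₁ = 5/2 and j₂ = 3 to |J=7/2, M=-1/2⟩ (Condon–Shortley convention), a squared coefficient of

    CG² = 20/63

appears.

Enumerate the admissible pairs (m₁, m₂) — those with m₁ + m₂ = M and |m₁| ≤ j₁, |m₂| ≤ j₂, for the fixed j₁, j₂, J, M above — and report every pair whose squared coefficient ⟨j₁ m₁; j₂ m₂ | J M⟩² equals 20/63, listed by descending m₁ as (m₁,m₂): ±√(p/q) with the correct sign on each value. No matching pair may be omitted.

(3/2,-2): +√(20/63)

Admissible pairs with m₁+m₂ = M = -1/2: (-5/2,2), (-3/2,1), (-1/2,0), (1/2,-1), (3/2,-2), (5/2,-3)
  (m₁,m₂)=(5/2,-3): CG² = 2/21, CG = +√(2/21)
  (m₁,m₂)=(3/2,-2): CG² = 20/63, CG = +√(20/63)   ← matches the target
  (m₁,m₂)=(1/2,-1): CG² = 1/63, CG = −√(1/63)
  (m₁,m₂)=(-1/2,0): CG² = 4/21, CG = −√(4/21)
  (m₁,m₂)=(-3/2,1): CG² = 8/63, CG = +√(8/63)
  (m₁,m₂)=(-5/2,2): CG² = 16/63, CG = +√(16/63)
Pairs with CG² = 20/63: (3/2,-2): +√(20/63)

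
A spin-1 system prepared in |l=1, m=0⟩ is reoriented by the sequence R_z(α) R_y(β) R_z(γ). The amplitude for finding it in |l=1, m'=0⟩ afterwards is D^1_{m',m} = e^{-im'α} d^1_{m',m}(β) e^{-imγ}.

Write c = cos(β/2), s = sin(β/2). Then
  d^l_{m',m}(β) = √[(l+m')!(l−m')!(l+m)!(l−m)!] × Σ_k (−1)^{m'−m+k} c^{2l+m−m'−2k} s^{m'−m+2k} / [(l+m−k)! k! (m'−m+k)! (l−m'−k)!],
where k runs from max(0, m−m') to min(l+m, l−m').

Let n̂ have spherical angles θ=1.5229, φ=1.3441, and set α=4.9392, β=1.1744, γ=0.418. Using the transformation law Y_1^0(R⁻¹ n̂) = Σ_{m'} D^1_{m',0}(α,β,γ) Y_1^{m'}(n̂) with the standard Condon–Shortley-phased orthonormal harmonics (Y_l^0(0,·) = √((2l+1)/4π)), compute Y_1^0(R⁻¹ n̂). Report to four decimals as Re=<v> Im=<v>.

Need the full column D^1_{m',0} for m'=−1..1 at α=4.9392, β=1.1744, γ=0.4180.
cos(β/2)=0.832495, sin(β/2)=0.554032
d^1_{-1,0}: single k=1 term ⇒ +0.652277;  D = +0.146678-0.635571i
d^1_{0,0}: k∈[0..1] ⇒ +0.693048 -0.306952 = +0.386097;  D = +0.386097+0.000000i
d^1_{1,0}: single k=0 term ⇒ -0.652277;  D = -0.146678-0.635571i
Y_1^{m'}(θ=1.5229,φ=1.3441) and Σ D·Y over m':
  (+0.1467-0.6356i)·(+0.0776-0.3363i)  (+0.3861+0.0000i)·(+0.0234+0.0000i)  (-0.1467-0.6356i)·(-0.0776-0.3363i)
Y_1^0(R⁻¹ n̂) = -0.395659+0.000000i

Re=-0.3957 Im=0.0000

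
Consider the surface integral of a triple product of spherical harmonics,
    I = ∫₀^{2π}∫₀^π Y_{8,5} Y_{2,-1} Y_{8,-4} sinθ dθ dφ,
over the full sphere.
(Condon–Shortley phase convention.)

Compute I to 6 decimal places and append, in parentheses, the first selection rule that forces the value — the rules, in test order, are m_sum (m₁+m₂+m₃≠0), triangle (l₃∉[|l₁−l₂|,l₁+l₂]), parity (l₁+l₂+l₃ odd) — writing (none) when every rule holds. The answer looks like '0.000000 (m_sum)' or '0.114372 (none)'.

-0.175924 (none)

Checks pass: Σm=0; 18 even; l₃=8∈[6,10].
(2·8+1)(2·2+1)(2·8+1) = 1445
Δ: 2! 14! 2! / 19! → 1/348840
sum: t=0:+1/116121600 t=1:−1/25401600 t=2:+1/116121600 = -1/45158400
3j²(8 2 8; 0 0 0) = Δ·Π!·Σ² = 24/1615  (sign -1)
sum: t=0:+1/479001600 t=1:−1/1916006400 = 1/638668800
3j²(8 2 8; 5 -1 -4) = Δ·Π!·Σ² = 117/6460  (sign +1)
combine: 4πI² = 1445·24/1615·117/6460 = 702/1805
take √, sign -1: I = -0.17592397
No selection rule forces the value: the integral is nonzero (none).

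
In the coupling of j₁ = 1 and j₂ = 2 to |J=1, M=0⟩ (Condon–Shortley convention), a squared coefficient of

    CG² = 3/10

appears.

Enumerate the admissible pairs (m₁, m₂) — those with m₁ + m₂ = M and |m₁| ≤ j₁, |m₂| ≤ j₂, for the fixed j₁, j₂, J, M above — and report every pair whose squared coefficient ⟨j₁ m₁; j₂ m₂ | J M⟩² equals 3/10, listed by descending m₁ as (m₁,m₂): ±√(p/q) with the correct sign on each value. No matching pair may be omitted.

(1,-1): +√(3/10); (-1,1): +√(3/10)

Admissible pairs with m₁+m₂ = M = 0: (-1,1), (0,0), (1,-1)
  (m₁,m₂)=(1,-1): CG² = 3/10, CG = +√(3/10)   ← matches the target
  (m₁,m₂)=(0,0): CG² = 2/5, CG = −√(2/5)
  (m₁,m₂)=(-1,1): CG² = 3/10, CG = +√(3/10)   ← matches the target
Pairs with CG² = 3/10: (1,-1): +√(3/10); (-1,1): +√(3/10)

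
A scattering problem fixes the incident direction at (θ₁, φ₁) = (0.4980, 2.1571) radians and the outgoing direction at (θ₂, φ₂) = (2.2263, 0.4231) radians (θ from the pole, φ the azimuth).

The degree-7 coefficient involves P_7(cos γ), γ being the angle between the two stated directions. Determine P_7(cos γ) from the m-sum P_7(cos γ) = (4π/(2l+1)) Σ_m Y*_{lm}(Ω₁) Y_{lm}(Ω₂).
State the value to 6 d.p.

Expand P_7 via completeness: Σ_{m} conj(Y_{7,m}) at Ω₁ times Y_{7,m} at Ω₂ —
  m=-7: (-0.002328+0.001621i) × (-0.096796-0.017603i) = +0.000254-0.000116i  (running Σ = +0.000254-0.000116i)
  m=-6: (+0.018159+0.007174i) × (+0.233137+0.160524i) = +0.003082+0.004588i  (running Σ = +0.003336+0.004472i)
  m=-5: (-0.017190-0.080619i) × (-0.228002-0.376340i) = -0.026421+0.024850i  (running Σ = -0.023085+0.029322i)
  m=-4: (-0.165096+0.168762i) × (+0.039224+0.320964i) = -0.060642-0.046370i  (running Σ = -0.083727-0.017049i)
  m=-3: (+0.441202+0.083990i) × (-0.029145+0.093722i) = -0.020731+0.038902i  (running Σ = -0.104458+0.021854i)
  m=-2: (-0.185906-0.441938i) × (+0.243504-0.275074i) = -0.166834-0.056476i  (running Σ = -0.271292-0.034622i)
  m=-1: (-0.026462+0.039839i) × (-0.054088+0.024355i) = +0.000461-0.002799i  (running Σ = -0.270831-0.037422i)
  m=0: (-0.447299-0.000000i) × (-0.348559+0.000000i) = +0.155910+0.000000i  (running Σ = -0.114921-0.037422i)
  m=1: (+0.026462+0.039839i) × (+0.054088+0.024355i) = +0.000461+0.002799i  (running Σ = -0.114460-0.034622i)
  m=2: (-0.185906+0.441938i) × (+0.243504+0.275074i) = -0.166834+0.056476i  (running Σ = -0.281294+0.021854i)
  m=3: (-0.441202+0.083990i) × (+0.029145+0.093722i) = -0.020731-0.038902i  (running Σ = -0.302025-0.017049i)
  m=4: (-0.165096-0.168762i) × (+0.039224-0.320964i) = -0.060642+0.046370i  (running Σ = -0.362667+0.029322i)
  m=5: (+0.017190-0.080619i) × (+0.228002-0.376340i) = -0.026421-0.024850i  (running Σ = -0.389088+0.004472i)
  m=6: (+0.018159-0.007174i) × (+0.233137-0.160524i) = +0.003082-0.004588i  (running Σ = -0.386006-0.000116i)
  m=7: (+0.002328+0.001621i) × (+0.096796-0.017603i) = +0.000254+0.000116i  (running Σ = -0.385752-0.000000i)
Σ over m = -0.385752-0.000000i; ×(4π/15) → -0.323167-0.000000i. Real part: -0.323167

-0.323167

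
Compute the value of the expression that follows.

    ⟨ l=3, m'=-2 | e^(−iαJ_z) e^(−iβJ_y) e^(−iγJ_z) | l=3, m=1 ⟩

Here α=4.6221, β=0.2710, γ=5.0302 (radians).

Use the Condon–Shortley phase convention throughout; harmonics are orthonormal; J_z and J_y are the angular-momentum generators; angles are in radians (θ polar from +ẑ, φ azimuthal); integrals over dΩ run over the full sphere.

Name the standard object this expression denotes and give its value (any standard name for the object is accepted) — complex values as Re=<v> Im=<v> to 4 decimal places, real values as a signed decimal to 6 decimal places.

This is a Wigner D-matrix element — the rotation-matrix element ⟨l m'| R(α,β,γ) |l m⟩ in the angular-momentum basis.
Split into d^3_{-2,1}(β=0.2710) × two z-phases.
Half-angle: c=0.990834, s=0.135086. N=√(1·120·24·2)=75.894664
Admissible k: 3..4 (factorial args all ≥0)
  k=3: (−1)^0·75.8947/(12)·0.9908^3·0.1351^3 = +0.015166
  k=4: (−1)^1·75.8947/(24)·0.9908^1·0.1351^5 = -0.000141
d^3_{-2,1}(0.2710) = +0.015166 -0.000141 = +0.015025
Attach z-rotation phases: D = e^{-i(-2)(4.6221)}·(+0.015025)·e^{-i(1)(5.0302)} = -0.007182-0.013197i

Wigner D-matrix element, Re=-0.0072 Im=-0.0132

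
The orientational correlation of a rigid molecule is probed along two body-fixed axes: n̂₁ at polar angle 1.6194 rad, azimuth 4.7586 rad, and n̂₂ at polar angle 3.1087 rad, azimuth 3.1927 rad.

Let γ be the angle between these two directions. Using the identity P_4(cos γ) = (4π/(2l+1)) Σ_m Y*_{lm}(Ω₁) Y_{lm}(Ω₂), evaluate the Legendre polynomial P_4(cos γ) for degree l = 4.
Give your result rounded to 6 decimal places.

0.366124

Expand P_4 via completeness: Σ_{m} conj(Y_{4,m}) at Ω₁ times Y_{4,m} at Ω₂ —
  term(m=-4) = (0.000000, -0.000000)   from Y*(Ω₁)=(0.432943, 0.080951), Y(Ω₂)=(0.000001, -0.000000)
  term(m=-3) = (-0.000000, -0.000003)   from Y*(Ω₁)=(0.008374, -0.060015), Y(Ω₂)=(0.000044, -0.000007)
  term(m=-2) = (0.000712, -0.000007)   from Y*(Ω₁)=(0.326818, 0.030292), Y(Ω₂)=(0.002157, -0.000221)
  term(m=-1) = (-0.000021, -0.004252)   from Y*(Ω₁)=(0.003164, -0.068420), Y(Ω₂)=(0.062001, -0.003171)
  term(m=+0) = (0.260835, 0.000000)   from Y*(Ω₁)=(0.309886, -0.000000), Y(Ω₂)=(0.841712, 0.000000)
  term(m=+1) = (-0.000021, 0.004252)   from Y*(Ω₁)=(-0.003164, -0.068420), Y(Ω₂)=(-0.062001, -0.003171)
  term(m=+2) = (0.000712, 0.000007)   from Y*(Ω₁)=(0.326818, -0.030292), Y(Ω₂)=(0.002157, 0.000221)
  term(m=+3) = (-0.000000, 0.000003)   from Y*(Ω₁)=(-0.008374, -0.060015), Y(Ω₂)=(-0.000044, -0.000007)
  term(m=+4) = (0.000000, 0.000000)   from Y*(Ω₁)=(0.432943, -0.080951), Y(Ω₂)=(0.000001, 0.000000)
Total Σ_m = (0.262217, 0.000000). Multiply by 1.396263: (0.366124, 0.000000). P_4(cos γ) = 0.366124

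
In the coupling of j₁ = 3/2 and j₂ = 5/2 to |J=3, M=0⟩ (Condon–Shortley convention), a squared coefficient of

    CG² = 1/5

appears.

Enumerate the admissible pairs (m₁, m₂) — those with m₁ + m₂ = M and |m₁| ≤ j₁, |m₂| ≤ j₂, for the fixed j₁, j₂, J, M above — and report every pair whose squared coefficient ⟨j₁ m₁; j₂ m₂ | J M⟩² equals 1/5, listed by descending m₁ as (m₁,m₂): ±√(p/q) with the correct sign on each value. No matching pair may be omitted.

Admissible pairs with m₁+m₂ = M = 0: (-3/2,3/2), (-1/2,1/2), (1/2,-1/2), (3/2,-3/2)
  (m₁,m₂)=(3/2,-3/2): CG² = 3/10, CG = +√(3/10)
  (m₁,m₂)=(1/2,-1/2): CG² = 1/5, CG = +√(1/5)   ← matches the target
  (m₁,m₂)=(-1/2,1/2): CG² = 1/5, CG = −√(1/5)   ← matches the target
  (m₁,m₂)=(-3/2,3/2): CG² = 3/10, CG = −√(3/10)
Pairs with CG² = 1/5: (1/2,-1/2): +√(1/5); (-1/2,1/2): −√(1/5)

(1/2,-1/2): +√(1/5); (-1/2,1/2): −√(1/5)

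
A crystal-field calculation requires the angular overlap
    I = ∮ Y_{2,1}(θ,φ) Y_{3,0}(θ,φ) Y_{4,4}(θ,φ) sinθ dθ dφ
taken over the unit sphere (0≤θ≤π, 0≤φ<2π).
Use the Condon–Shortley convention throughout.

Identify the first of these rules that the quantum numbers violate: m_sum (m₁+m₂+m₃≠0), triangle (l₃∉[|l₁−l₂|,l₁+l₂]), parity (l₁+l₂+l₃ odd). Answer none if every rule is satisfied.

m₁+m₂+m₃ = 1 + 0 + 4 = 5  ✗
triangle: |2−3|=1 ≤ l₃=4 ≤ 2+3=5
parity: l₁+l₂+l₃ = 9 is odd

m_sum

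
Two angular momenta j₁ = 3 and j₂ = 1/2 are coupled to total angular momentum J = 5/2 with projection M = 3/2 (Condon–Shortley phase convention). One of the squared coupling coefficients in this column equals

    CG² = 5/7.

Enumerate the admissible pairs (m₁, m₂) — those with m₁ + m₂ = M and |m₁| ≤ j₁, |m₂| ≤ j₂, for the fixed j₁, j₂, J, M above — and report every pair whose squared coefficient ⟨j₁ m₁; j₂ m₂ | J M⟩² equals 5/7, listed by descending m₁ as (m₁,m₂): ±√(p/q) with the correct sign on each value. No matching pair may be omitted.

(2,-1/2): +√(5/7)

Admissible pairs with m₁+m₂ = M = 3/2: (1,1/2), (2,-1/2)
  (m₁,m₂)=(2,-1/2): CG² = 5/7, CG = +√(5/7)   ← matches the target
  (m₁,m₂)=(1,1/2): CG² = 2/7, CG = −√(2/7)
Pairs with CG² = 5/7: (2,-1/2): +√(5/7)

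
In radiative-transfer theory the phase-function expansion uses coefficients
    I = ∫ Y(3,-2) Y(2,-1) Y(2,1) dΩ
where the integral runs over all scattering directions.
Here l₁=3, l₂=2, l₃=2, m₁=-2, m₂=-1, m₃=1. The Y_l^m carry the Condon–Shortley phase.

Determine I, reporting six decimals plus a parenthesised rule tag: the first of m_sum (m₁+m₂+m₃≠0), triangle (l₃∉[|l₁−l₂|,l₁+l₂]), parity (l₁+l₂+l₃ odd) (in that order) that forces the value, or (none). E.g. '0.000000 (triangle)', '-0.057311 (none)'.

0.000000 (m_sum)

-2 − 1 + 1 = -2 ≠ 0: azimuthal integral kills it; I = 0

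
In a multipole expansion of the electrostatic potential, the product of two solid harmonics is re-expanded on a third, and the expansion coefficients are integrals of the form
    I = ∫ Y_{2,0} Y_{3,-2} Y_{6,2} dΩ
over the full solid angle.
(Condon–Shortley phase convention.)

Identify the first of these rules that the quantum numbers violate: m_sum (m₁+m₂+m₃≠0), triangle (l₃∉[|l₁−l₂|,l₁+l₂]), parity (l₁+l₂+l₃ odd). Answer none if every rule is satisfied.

triangle

azimuthal sum: 0 − 2 + 2 = 0  ✓
l₃ must lie in [1,5]; have l₃=6  ✗
L = 2 + 3 + 6 = 11 (odd)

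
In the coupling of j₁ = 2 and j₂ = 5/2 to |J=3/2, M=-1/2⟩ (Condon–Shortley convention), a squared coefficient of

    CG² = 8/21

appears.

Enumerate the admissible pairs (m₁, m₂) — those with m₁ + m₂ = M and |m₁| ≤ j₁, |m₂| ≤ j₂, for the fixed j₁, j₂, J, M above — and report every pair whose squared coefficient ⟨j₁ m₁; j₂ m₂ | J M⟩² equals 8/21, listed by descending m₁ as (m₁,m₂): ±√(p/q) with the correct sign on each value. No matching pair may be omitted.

Admissible pairs with m₁+m₂ = M = -1/2: (-2,3/2), (-1,1/2), (0,-1/2), (1,-3/2), (2,-5/2)
  (m₁,m₂)=(2,-5/2): CG² = 8/21, CG = +√(8/21)   ← matches the target
  (m₁,m₂)=(1,-3/2): CG² = 2/105, CG = −√(2/105)
  (m₁,m₂)=(0,-1/2): CG² = 2/35, CG = −√(2/35)
  (m₁,m₂)=(-1,1/2): CG² = 5/21, CG = +√(5/21)
  (m₁,m₂)=(-2,3/2): CG² = 32/105, CG = −√(32/105)
Pairs with CG² = 8/21: (2,-5/2): +√(8/21)

(2,-5/2): +√(8/21)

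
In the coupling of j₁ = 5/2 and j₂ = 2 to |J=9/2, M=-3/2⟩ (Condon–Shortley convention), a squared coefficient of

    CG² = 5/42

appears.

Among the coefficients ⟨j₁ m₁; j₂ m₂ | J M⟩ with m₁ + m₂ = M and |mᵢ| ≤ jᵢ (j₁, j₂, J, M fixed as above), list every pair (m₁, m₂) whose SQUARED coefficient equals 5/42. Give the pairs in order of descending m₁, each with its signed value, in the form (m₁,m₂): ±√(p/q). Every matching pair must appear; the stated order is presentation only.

(1/2,-2): +√(5/42)

Admissible pairs with m₁+m₂ = M = -3/2: (-5/2,1), (-3/2,0), (-1/2,-1), (1/2,-2)
  (m₁,m₂)=(1/2,-2): CG² = 5/42, CG = +√(5/42)   ← matches the target
  (m₁,m₂)=(-1/2,-1): CG² = 10/21, CG = +√(10/21)
  (m₁,m₂)=(-3/2,0): CG² = 5/14, CG = +√(5/14)
  (m₁,m₂)=(-5/2,1): CG² = 1/21, CG = +√(1/21)
Pairs with CG² = 5/42: (1/2,-2): +√(5/42)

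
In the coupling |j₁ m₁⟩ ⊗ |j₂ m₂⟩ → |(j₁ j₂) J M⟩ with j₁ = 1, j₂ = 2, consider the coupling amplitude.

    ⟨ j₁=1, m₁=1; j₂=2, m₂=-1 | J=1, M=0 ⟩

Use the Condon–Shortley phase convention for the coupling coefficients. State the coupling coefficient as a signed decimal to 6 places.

+0.547723  (= +√(3/10))

j₁+j₂−J=2  J+j₁−j₂=0  J−j₁+j₂=2  j₁+j₂+J+1=5
(j₁±m₁, j₂±m₂, J±M) = (2,0,1,3,1,1)
P² = 6/5
sum k=0..0:
  [0] +1/2 = 1/2
S = 1/2
C² = P²·S² = 3/10 ; C = +0.547723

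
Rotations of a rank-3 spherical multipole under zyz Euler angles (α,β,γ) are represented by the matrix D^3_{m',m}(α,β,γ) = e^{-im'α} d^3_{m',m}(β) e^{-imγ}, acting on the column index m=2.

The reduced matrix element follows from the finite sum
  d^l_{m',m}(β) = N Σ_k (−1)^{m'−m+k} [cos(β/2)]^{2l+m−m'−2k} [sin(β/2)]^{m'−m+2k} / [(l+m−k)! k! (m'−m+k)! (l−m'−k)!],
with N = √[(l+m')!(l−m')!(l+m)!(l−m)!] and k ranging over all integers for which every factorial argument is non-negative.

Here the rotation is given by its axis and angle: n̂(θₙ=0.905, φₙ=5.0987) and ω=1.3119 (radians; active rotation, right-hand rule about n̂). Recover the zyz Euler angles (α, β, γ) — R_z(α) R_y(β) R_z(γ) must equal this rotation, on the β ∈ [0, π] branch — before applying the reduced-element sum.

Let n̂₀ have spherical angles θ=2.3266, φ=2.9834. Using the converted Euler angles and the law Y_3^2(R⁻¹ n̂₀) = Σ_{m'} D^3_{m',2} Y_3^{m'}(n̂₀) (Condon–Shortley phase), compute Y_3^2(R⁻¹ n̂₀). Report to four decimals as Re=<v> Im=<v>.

Axis–angle → zyz. n̂ = (sinθₙcosφₙ, sinθₙsinφₙ, cosθₙ) = (+0.296304, -0.728470, +0.617686), ω = 1.3119.
R = I cosω + sinω [n̂]ₓ + (1−cosω) n̂n̂ᵀ gives
  R = [+0.321333, -0.757689, -0.568026; +0.436512, +0.650824, -0.621197; +0.840359, -0.048338, +0.539871]
β = atan2(√(R₁₃²+R₂₃²), R₃₃) = 1.000513; α = atan2(R₂₃, R₁₃) mod 2π = 3.971673; γ = atan2(R₃₂, −R₃₁) mod 2π = 3.199050
Need the full column D^3_{m',2} for m'=−3..3 at α=3.9717, β=1.0005, γ=3.1991.
cos(β/2)=0.877460, sin(β/2)=0.479650
d^3_{-3,2}: single k=5 term ⇒ +0.054567;  D = +0.039315-0.037839i
d^3_{-2,2}: k∈[4..5] ⇒ +0.203762 -0.012177 = +0.191585;  D = +0.004895+0.191522i
d^3_{-1,2}: k∈[3..4] ⇒ +0.471505 -0.070445 = +0.401059;  D = -0.302794-0.262991i
d^3_{0,2}: k∈[2..3] ⇒ +0.746997 -0.223210 = +0.523787;  D = +0.520332-0.060059i
d^3_{1,2}: k∈[1..2] ⇒ +0.788970 -0.471505 = +0.317466;  D = -0.185954+0.257304i
d^3_{2,2}: k∈[0..1] ⇒ +0.456418 -0.681912 = -0.225494;  D = +0.045744+0.220805i
d^3_{3,2}: single k=0 term ⇒ -0.611134;  D = -0.525291-0.312336i
Y_3^{m'}(θ=2.3266,φ=2.9834) and Σ D·Y over m':
  (+0.0393-0.0378i)·(-0.1430-0.0735i)  (+0.0049+0.1915i)·(-0.3528-0.1155i)  (-0.3028-0.2630i)·(-0.3140-0.0501i)  (+0.5203-0.0601i)·(+0.1658+0.0000i)  (-0.1860+0.2573i)·(+0.3140-0.0501i)  (+0.0457+0.2208i)·(-0.3528+0.1155i)  (-0.5253-0.3123i)·(+0.1430-0.0735i)
Y_3^2(R⁻¹ n̂) = -0.005036+0.033614i

Re=-0.0050 Im=0.0336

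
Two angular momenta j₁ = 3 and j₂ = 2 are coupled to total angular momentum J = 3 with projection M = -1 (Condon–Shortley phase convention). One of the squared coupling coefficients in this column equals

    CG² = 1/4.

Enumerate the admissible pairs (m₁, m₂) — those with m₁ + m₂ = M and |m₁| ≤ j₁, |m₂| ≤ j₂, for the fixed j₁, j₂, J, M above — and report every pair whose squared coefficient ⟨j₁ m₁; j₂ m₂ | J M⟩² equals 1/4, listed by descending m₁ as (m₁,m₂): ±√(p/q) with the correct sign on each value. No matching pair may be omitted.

Admissible pairs with m₁+m₂ = M = -1: (-3,2), (-2,1), (-1,0), (0,-1), (1,-2)
  (m₁,m₂)=(1,-2): CG² = 2/5, CG = +√(2/5)
  (m₁,m₂)=(0,-1): CG² = 1/30, CG = −√(1/30)
  (m₁,m₂)=(-1,0): CG² = 3/20, CG = −√(3/20)
  (m₁,m₂)=(-2,1): CG² = 1/4, CG = +√(1/4)   ← matches the target
  (m₁,m₂)=(-3,2): CG² = 1/6, CG = +√(1/6)
Pairs with CG² = 1/4: (-2,1): +√(1/4)

(-2,1): +√(1/4)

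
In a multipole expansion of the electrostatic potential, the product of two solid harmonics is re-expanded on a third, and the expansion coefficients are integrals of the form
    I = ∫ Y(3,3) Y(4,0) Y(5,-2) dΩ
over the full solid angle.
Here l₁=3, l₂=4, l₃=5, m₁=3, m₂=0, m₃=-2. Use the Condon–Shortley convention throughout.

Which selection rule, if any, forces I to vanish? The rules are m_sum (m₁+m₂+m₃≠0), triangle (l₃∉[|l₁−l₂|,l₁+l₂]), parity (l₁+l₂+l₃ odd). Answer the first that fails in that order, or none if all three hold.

m_sum

Σmᵢ = 1  ✗
l₃∈[|l₁−l₂|,l₁+l₂]=[1,7], have l₃=5
Σlᵢ = 12 ⇒ even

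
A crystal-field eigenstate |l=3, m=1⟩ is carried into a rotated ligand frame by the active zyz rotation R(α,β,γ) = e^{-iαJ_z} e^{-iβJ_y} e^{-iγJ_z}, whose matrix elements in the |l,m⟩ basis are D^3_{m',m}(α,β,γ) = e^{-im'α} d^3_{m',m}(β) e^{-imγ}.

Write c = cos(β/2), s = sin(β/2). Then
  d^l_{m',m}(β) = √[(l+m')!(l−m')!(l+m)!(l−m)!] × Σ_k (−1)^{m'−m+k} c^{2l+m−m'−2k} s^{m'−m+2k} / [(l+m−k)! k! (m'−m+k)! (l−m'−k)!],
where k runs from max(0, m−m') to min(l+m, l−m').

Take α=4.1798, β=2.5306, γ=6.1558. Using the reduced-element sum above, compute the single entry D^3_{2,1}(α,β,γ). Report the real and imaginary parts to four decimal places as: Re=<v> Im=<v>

Re=-0.0524 Im=-0.1318

D^3_{2,1}(4.1798,2.5306,6.1558) = e^{-i·2·4.1798}·d^3_{2,1}(2.5306)·e^{-i·1·6.1558}. Compute d first:
c=cos(2.530600/2)=0.300767, s=sin(2.530600/2)=0.953698; N=√[120·1·24·2]=75.894664
The bounds max(0,m−m')=0 and min(l+m,l−m')=1 give 2 terms
  k=0: (−1)^1·75.8947/(24)·0.3008^5·0.9537^1 = -0.007423
  k=1: (−1)^2·75.8947/(12)·0.3008^3·0.9537^3 = +0.149263
d^3_{2,1}(2.5306) = -0.007423 +0.149263 = +0.141840
D = (-0.484349-0.874875i)·(+0.141840)·(+0.991897+0.127041i) = -0.052379-0.131814i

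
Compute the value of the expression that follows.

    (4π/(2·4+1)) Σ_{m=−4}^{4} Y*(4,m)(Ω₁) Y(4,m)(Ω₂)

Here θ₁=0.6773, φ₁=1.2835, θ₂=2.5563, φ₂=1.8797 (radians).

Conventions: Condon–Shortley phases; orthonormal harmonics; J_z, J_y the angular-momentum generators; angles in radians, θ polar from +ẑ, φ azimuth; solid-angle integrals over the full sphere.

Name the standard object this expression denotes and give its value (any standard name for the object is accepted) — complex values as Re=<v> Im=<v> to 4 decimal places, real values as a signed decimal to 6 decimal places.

This sum is the spherical-harmonic addition theorem: it equals the Legendre polynomial P_l(cos γ) of the angle γ between the two directions.
Term-by-term m-sum for l=4 (normalisation 4π/9 = 1.396263):
  term(m=-4) = (-0.002046, -0.001932)   from Y*(Ω₁)=(0.027934, -0.062282), Y(Ω₂)=(0.013559, -0.038925)
  term(m=-3) = (0.009125, 0.041233)   from Y*(Ω₁)=(-0.182231, -0.156287), Y(Ω₂)=(-0.140665, -0.105627)
  term(m=-2) = (0.062238, -0.156553)   from Y*(Ω₁)=(-0.358510, 0.232123), Y(Ω₂)=(-0.321541, 0.228489)
  term(m=-1) = (-0.097085, 0.065879)   from Y*(Ω₁)=(0.081886, 0.277138), Y(Ω₂)=(0.123429, 0.386781)
  term(m=+0) = (0.024510, 0.000000)   from Y*(Ω₁)=(-0.244477, -0.000000), Y(Ω₂)=(-0.100257, 0.000000)
  term(m=+1) = (-0.097085, -0.065879)   from Y*(Ω₁)=(-0.081886, 0.277138), Y(Ω₂)=(-0.123429, 0.386781)
  term(m=+2) = (0.062238, 0.156553)   from Y*(Ω₁)=(-0.358510, -0.232123), Y(Ω₂)=(-0.321541, -0.228489)
  term(m=+3) = (0.009125, -0.041233)   from Y*(Ω₁)=(0.182231, -0.156287), Y(Ω₂)=(0.140665, -0.105627)
  term(m=+4) = (-0.002046, 0.001932)   from Y*(Ω₁)=(0.027934, 0.062282), Y(Ω₂)=(0.013559, 0.038925)
Total Σ_m = (-0.031023, -0.000000). Multiply by 1.396263: (-0.043316, -0.000000). P_4(cos γ) = -0.043316

Legendre polynomial (addition theorem), -0.043316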